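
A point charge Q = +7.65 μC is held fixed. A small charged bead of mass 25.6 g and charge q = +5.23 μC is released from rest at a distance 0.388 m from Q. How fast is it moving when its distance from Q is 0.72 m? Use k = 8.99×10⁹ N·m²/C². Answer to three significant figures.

5.78 m/s

Only the electrostatic force acts, so mechanical energy is conserved: ½mv² = U₁ − U₂ = kQq(1/r₁ − 1/r₂).
U₁ − U₂ = (8.99×10⁹ N·m²/C²)(7.65×10⁻⁶ C)(5.23×10⁻⁶ C)(1/0.388 − 1/0.720) = 0.427 J.
v = √(2·0.427/0.0256) = 5.78 m/s.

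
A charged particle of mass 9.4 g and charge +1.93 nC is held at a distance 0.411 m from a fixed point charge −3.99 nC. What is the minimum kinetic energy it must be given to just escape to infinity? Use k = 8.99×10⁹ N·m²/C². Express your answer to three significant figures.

To just escape, total mechanical energy must reach zero at infinity: ½mv²_min + U = 0, so ½mv²_min = −U = |kQq|/r.
|U| = |kQq|/r = (8.99×10⁹ N·m²/C²)(3.99×10⁻⁹)(1.93×10⁻⁹)/(0.411) = 1.68×10⁻⁷ J.

1.68×10⁻⁷ J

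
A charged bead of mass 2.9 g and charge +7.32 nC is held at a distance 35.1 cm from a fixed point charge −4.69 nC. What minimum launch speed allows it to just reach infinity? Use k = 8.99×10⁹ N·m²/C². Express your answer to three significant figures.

0.0246 m/s

To just escape, total mechanical energy must reach zero at infinity: ½mv²_min + U = 0, so ½mv²_min = −U = |kQq|/r.
|U| = |kQq|/r = (8.99×10⁹ N·m²/C²)(4.69×10⁻⁹)(7.32×10⁻⁹)/(0.351) = 8.79×10⁻⁷ J.
v_min = √(2|U|/m) = √(2·8.79×10⁻⁷/2.90×10⁻³) = 0.0246 m/s.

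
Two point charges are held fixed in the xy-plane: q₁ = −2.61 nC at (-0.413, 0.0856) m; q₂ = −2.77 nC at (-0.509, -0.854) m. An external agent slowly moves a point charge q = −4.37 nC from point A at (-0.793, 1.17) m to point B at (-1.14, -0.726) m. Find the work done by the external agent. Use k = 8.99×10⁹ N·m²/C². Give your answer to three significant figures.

1.21×10⁻⁷ J

For quasistatic motion the external work equals the change in potential energy: W_ext = qΔV = q(V_B − V_A).
At A: distances to the source charges are 1.15 m, 2.04 m; V_A = Σ kqᵢ/rᵢ = -32.6 V.
At B: distances to the source charges are 1.09 m, 0.644 m; V_B = Σ kqᵢ/rᵢ = -60.2 V.
ΔV = V_B − V_A = -27.6 V.
W_ext = qΔV = (-4.37×10⁻⁹ C)(-27.6 V) = 1.21×10⁻⁷ J.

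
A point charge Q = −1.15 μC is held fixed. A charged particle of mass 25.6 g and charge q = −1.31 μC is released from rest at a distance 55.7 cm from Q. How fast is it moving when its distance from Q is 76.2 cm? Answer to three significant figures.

Only the electrostatic force acts, so mechanical energy is conserved: ½mv² = U₁ − U₂ = kQq(1/r₁ − 1/r₂).
U₁ − U₂ = (8.99×10⁹ N·m²/C²)(-1.15×10⁻⁶ C)(-1.31×10⁻⁶ C)(1/0.557 − 1/0.762) = 6.54×10⁻³ J.
v = √(2·6.54×10⁻³/0.0256) = 0.715 m/s.

0.715 m/s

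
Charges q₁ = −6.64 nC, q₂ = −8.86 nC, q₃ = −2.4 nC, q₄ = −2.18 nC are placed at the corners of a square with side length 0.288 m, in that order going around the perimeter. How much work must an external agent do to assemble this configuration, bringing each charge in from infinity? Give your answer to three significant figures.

The work to assemble the configuration equals its total potential energy, U = Σ kqᵢqⱼ/rᵢⱼ over all pairs.
The four side pairs have separation 0.288 m and the two diagonal pairs 0.407 m.
Summing all 6 pair terms gives U = 3.89×10⁻⁶ J.

3.89×10⁻⁶ J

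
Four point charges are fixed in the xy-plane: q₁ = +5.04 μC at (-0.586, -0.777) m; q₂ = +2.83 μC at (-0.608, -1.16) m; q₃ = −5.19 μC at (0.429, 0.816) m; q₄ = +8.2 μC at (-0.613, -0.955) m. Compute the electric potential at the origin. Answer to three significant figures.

8.03×10⁴ V

The total potential is the scalar sum of each charge's contribution, V = Σ kqᵢ/rᵢ.
Distances from the field point to each charge: r₁ = 0.973 m, r₂ = 1.31 m, r₃ = 0.922 m, r₄ = 1.13 m.
V = k[(5.04×10⁻⁶)/(0.973) + (2.83×10⁻⁶)/(1.31) + (-5.19×10⁻⁶)/(0.922) + (8.20×10⁻⁶)/(1.13)] = 8.03×10⁴ V.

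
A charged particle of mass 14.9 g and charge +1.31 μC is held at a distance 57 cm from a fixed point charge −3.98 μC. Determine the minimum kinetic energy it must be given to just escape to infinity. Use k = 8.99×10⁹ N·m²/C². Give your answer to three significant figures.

To just escape, total mechanical energy must reach zero at infinity: ½mv²_min + U = 0, so ½mv²_min = −U = |kQq|/r.
|U| = |kQq|/r = (8.99×10⁹ N·m²/C²)(3.98×10⁻⁶)(1.31×10⁻⁶)/(0.570) = 0.0822 J.

0.0822 J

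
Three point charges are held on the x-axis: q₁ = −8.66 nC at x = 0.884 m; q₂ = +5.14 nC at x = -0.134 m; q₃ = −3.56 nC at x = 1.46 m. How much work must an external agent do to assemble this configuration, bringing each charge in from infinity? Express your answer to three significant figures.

-1.51×10⁻⁸ J

The assembly work is the sum of pairwise potential energies, U = Σ_{i<j} kqᵢqⱼ/rᵢⱼ.
Pair separations: r₁₂ = 1.02 m, r₁₃ = 0.576 m, r₂₃ = 1.59 m.
U = (-3.93×10⁻⁷) + (4.81×10⁻⁷) + (-1.03×10⁻⁷) = -1.51×10⁻⁸ J.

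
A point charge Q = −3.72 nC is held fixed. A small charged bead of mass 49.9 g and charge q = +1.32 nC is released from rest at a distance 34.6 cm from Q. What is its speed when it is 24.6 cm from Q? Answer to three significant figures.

1.44×10⁻³ m/s

Only the electrostatic force acts, so mechanical energy is conserved: ½mv² = U₁ − U₂ = kQq(1/r₁ − 1/r₂).
U₁ − U₂ = (8.99×10⁹ N·m²/C²)(-3.72×10⁻⁹ C)(1.32×10⁻⁹ C)(1/0.346 − 1/0.246) = 5.19×10⁻⁸ J.
v = √(2·5.19×10⁻⁸/0.0499) = 1.44×10⁻³ m/s.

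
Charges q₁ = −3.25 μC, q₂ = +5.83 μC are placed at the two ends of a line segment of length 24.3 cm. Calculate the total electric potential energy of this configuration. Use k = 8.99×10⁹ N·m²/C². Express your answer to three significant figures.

-0.701 J

The work to assemble the configuration equals its total potential energy, U = Σ kqᵢqⱼ/rᵢⱼ over all pairs.
The separation is r = 0.243 m.
U = (-0.701) = -0.701 J.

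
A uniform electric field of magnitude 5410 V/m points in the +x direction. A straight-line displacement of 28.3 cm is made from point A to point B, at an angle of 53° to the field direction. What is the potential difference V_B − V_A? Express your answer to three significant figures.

-921 V

Only the component of displacement along E changes the potential: ΔV = −E·d·cosθ.
ΔV = −(5410 V/m)(0.283 m)cos53° = -921 V.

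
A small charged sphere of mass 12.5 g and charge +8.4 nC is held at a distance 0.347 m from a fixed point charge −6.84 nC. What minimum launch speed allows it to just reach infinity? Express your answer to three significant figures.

To just escape, total mechanical energy must reach zero at infinity: ½mv²_min + U = 0, so ½mv²_min = −U = |kQq|/r.
|U| = |kQq|/r = (8.99×10⁹ N·m²/C²)(6.84×10⁻⁹)(8.40×10⁻⁹)/(0.347) = 1.49×10⁻⁶ J.
v_min = √(2|U|/m) = √(2·1.49×10⁻⁶/0.0125) = 0.0154 m/s.

0.0154 m/s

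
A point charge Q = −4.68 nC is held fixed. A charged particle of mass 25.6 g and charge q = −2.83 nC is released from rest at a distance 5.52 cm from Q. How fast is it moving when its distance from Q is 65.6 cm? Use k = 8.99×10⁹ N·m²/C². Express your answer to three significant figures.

Only the electrostatic force acts, so mechanical energy is conserved: ½mv² = U₁ − U₂ = kQq(1/r₁ − 1/r₂).
U₁ − U₂ = (8.99×10⁹ N·m²/C²)(-4.68×10⁻⁹ C)(-2.83×10⁻⁹ C)(1/0.0552 − 1/0.656) = 1.98×10⁻⁶ J.
v = √(2·1.98×10⁻⁶/0.0256) = 0.0124 m/s.

0.0124 m/s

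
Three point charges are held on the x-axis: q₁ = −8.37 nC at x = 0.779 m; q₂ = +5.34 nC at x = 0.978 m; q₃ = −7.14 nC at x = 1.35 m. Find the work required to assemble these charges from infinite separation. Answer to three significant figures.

The assembly work is the sum of pairwise potential energies, U = Σ_{i<j} kqᵢqⱼ/rᵢⱼ.
Pair separations: r₁₂ = 0.199 m, r₁₃ = 0.571 m, r₂₃ = 0.372 m.
U = (-2.02×10⁻⁶) + (9.41×10⁻⁷) + (-9.21×10⁻⁷) = -2.00×10⁻⁶ J.

-2.00×10⁻⁶ J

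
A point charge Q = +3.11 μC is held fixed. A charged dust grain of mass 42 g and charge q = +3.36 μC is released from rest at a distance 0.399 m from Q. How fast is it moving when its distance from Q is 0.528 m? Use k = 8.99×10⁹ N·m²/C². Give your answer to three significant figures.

Only the electrostatic force acts, so mechanical energy is conserved: ½mv² = U₁ − U₂ = kQq(1/r₁ − 1/r₂).
U₁ − U₂ = (8.99×10⁹ N·m²/C²)(3.11×10⁻⁶ C)(3.36×10⁻⁶ C)(1/0.399 − 1/0.528) = 0.0575 J.
v = √(2·0.0575/0.0420) = 1.66 m/s.

1.66 m/s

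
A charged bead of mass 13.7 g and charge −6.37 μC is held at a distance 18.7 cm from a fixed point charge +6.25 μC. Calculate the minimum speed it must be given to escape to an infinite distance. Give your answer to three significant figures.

To just escape, total mechanical energy must reach zero at infinity: ½mv²_min + U = 0, so ½mv²_min = −U = |kQq|/r.
|U| = |kQq|/r = (8.99×10⁹ N·m²/C²)(6.25×10⁻⁶)(6.37×10⁻⁶)/(0.187) = 1.91 J.
v_min = √(2|U|/m) = √(2·1.91/0.0137) = 16.7 m/s.

16.7 m/s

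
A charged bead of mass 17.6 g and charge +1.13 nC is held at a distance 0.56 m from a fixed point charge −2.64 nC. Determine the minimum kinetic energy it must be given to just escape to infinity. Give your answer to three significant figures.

4.79×10⁻⁸ J

To just escape, total mechanical energy must reach zero at infinity: ½mv²_min + U = 0, so ½mv²_min = −U = |kQq|/r.
|U| = |kQq|/r = (8.99×10⁹ N·m²/C²)(2.64×10⁻⁹)(1.13×10⁻⁹)/(0.560) = 4.79×10⁻⁸ J.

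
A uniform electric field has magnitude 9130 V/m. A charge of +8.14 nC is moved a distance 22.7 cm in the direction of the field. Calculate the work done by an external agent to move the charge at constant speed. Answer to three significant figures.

The potential change for a displacement 22.7 cm in the direction of the field is ΔV = −Ed = -2070 V.
W_ext = qΔV = -1.69×10⁻⁵ J.

-1.69×10⁻⁵ J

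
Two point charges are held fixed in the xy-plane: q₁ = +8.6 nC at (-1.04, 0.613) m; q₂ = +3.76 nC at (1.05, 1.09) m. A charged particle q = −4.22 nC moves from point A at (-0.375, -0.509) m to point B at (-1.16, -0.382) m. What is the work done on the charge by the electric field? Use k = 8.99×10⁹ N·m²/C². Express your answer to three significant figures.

6.25×10⁻⁸ J

The work done by the electric force is W_field = −ΔU = −q(V_B − V_A) = q(V_A − V_B).
At A: distances to the source charges are 1.30 m, 2.14 m; V_A = Σ kqᵢ/rᵢ = 75.1 V.
At B: distances to the source charges are 1.00 m, 2.66 m; V_B = Σ kqᵢ/rᵢ = 89.9 V.
ΔV = V_B − V_A = 14.8 V.
W_field = −qΔV = −(-4.22×10⁻⁹ C)(14.8 V) = 6.25×10⁻⁸ J.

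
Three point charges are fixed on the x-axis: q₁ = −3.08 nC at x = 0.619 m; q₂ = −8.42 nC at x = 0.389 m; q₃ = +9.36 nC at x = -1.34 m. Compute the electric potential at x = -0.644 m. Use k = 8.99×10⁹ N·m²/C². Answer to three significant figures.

25.7 V

The total potential is the scalar sum of each charge's contribution, V = Σ kqᵢ/rᵢ.
Distances from the field point to each charge: r₁ = 1.26 m, r₂ = 1.03 m, r₃ = 0.696 m.
V = k[(-3.08×10⁻⁹)/(1.26) + (-8.42×10⁻⁹)/(1.03) + (9.36×10⁻⁹)/(0.696)] = 25.7 V.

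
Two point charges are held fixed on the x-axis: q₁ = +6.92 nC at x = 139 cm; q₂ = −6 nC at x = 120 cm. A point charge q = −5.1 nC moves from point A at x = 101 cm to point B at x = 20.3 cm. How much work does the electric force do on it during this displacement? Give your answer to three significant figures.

6.04×10⁻⁷ J

The work done by the electric force is W_field = −ΔU = −q(V_B − V_A) = q(V_A − V_B).
At A: distances to the source charges are 0.380 m, 0.190 m; V_A = Σ kqᵢ/rᵢ = -120 V.
At B: distances to the source charges are 1.19 m, 0.997 m; V_B = Σ kqᵢ/rᵢ = -1.69 V.
ΔV = V_B − V_A = 118 V.
W_field = −qΔV = −(-5.10×10⁻⁹ C)(118 V) = 6.04×10⁻⁷ J.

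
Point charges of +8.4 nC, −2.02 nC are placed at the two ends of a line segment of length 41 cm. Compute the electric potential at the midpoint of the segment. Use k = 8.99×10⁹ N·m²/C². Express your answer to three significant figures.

The total potential is the scalar sum of each charge's contribution, V = Σ kqᵢ/rᵢ.
Each charge is 0.205 m from the midpoint.
V = k[(8.40×10⁻⁹)/(0.205) + (-2.02×10⁻⁹)/(0.205)] = 280 V.

280 V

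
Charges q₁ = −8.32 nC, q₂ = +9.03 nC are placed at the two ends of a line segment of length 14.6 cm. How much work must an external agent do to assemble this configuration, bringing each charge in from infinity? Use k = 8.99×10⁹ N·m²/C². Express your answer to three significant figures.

-4.63×10⁻⁶ J

The work to assemble the configuration equals its total potential energy, U = Σ kqᵢqⱼ/rᵢⱼ over all pairs.
The separation is r = 0.146 m.
U = (-4.63×10⁻⁶) = -4.63×10⁻⁶ J.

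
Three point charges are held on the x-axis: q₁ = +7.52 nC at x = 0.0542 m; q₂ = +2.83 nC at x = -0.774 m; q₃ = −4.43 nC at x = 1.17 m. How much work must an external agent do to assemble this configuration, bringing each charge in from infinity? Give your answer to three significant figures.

-9.54×10⁻⁸ J

The work to assemble the configuration equals its total potential energy, U = Σ kqᵢqⱼ/rᵢⱼ over all pairs.
Pair separations: r₁₂ = 0.828 m, r₁₃ = 1.12 m, r₂₃ = 1.94 m.
U = (2.31×10⁻⁷) + (-2.68×10⁻⁷) + (-5.80×10⁻⁸) = -9.54×10⁻⁸ J.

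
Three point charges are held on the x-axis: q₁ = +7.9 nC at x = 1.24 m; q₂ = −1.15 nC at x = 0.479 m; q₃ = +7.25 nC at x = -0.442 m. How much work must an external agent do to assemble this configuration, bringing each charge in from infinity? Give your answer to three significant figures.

1.17×10⁻⁷ J

The work to assemble the configuration equals its total potential energy, U = Σ kqᵢqⱼ/rᵢⱼ over all pairs.
Pair separations: r₁₂ = 0.761 m, r₁₃ = 1.68 m, r₂₃ = 0.921 m.
U = (-1.07×10⁻⁷) + (3.06×10⁻⁷) + (-8.14×10⁻⁸) = 1.17×10⁻⁷ J.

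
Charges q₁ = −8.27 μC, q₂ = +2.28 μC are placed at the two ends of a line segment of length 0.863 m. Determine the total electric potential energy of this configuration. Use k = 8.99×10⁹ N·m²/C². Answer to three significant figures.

-0.196 J

The work to assemble the configuration equals its total potential energy, U = Σ kqᵢqⱼ/rᵢⱼ over all pairs.
The separation is r = 0.863 m.
U = (-0.196) = -0.196 J.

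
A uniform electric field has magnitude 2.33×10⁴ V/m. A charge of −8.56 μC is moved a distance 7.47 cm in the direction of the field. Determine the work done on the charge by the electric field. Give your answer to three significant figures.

-0.0149 J

The potential change for a displacement 7.47 cm in the direction of the field is ΔV = −Ed = -1740 V.
W_field = −qΔV = -0.0149 J.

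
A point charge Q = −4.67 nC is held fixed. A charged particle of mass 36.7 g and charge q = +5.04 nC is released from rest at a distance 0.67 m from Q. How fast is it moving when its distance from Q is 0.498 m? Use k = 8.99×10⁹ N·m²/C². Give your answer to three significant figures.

2.44×10⁻³ m/s

Only the electrostatic force acts, so mechanical energy is conserved: ½mv² = U₁ − U₂ = kQq(1/r₁ − 1/r₂).
U₁ − U₂ = (8.99×10⁹ N·m²/C²)(-4.67×10⁻⁹ C)(5.04×10⁻⁹ C)(1/0.670 − 1/0.498) = 1.09×10⁻⁷ J.
v = √(2·1.09×10⁻⁷/0.0367) = 2.44×10⁻³ m/s.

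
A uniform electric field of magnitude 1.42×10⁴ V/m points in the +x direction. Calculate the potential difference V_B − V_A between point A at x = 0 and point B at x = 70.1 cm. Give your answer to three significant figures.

In a uniform field, potential decreases in the direction of E: V_B − V_A = −E·Δx.
V_B − V_A = −(1.42×10⁴ V/m)(0.701 m) = -9950 V.

-9950 V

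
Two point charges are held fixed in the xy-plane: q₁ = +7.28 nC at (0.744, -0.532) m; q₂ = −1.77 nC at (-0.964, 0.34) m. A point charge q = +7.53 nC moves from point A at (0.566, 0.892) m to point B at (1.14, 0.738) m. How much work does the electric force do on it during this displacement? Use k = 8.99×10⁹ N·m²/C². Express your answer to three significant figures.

The work done by the electric force is W_field = −ΔU = −q(V_B − V_A) = q(V_A − V_B).
At A: distances to the source charges are 1.44 m, 1.63 m; V_A = Σ kqᵢ/rᵢ = 35.8 V.
At B: distances to the source charges are 1.33 m, 2.14 m; V_B = Σ kqᵢ/rᵢ = 41.8 V.
ΔV = V_B − V_A = 5.94 V.
W_field = −qΔV = −(7.53×10⁻⁹ C)(5.94 V) = -4.48×10⁻⁸ J.

-4.48×10⁻⁸ J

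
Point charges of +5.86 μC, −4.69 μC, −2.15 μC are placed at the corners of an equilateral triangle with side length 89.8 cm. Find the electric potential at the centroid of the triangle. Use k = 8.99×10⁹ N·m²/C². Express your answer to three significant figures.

-1.70×10⁴ V

The total potential is the scalar sum of each charge's contribution, V = Σ kqᵢ/rᵢ.
The distance from each vertex to the centroid is a/√3 = 0.518 m.
V = k[(5.86×10⁻⁶)/(0.518) + (-4.69×10⁻⁶)/(0.518) + (-2.15×10⁻⁶)/(0.518)] = -1.70×10⁴ V.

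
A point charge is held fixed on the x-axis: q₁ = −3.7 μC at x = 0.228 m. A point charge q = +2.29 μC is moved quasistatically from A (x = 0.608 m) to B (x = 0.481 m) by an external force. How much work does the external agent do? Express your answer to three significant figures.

For quasistatic motion the external work equals the change in potential energy: W_ext = qΔV = q(V_B − V_A).
At A: distance to the source charge is 0.380 m; V_A = kq₁/r = -8.75×10⁴ V.
At B: distance to the source charge is 0.253 m; V_B = kq₁/r = -1.31×10⁵ V.
ΔV = V_B − V_A = -4.39×10⁴ V.
W_ext = qΔV = (2.29×10⁻⁶ C)(-4.39×10⁴ V) = -0.101 J.

-0.101 J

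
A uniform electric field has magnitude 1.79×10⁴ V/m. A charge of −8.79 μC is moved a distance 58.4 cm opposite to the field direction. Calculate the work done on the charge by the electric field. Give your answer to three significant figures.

0.0919 J

The potential change for a displacement 58.4 cm opposite to the field direction is ΔV = +Ed = 1.05×10⁴ V.
W_field = −qΔV = 0.0919 J.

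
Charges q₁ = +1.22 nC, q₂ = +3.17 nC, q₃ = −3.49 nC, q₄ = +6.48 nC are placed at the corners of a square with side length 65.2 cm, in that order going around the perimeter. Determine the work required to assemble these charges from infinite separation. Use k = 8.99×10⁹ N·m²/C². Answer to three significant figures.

-1.43×10⁻⁷ J

The work to assemble the configuration equals its total potential energy, U = Σ kqᵢqⱼ/rᵢⱼ over all pairs.
The four side pairs have separation 0.652 m and the two diagonal pairs 0.922 m.
Summing all 6 pair terms gives U = -1.43×10⁻⁷ J.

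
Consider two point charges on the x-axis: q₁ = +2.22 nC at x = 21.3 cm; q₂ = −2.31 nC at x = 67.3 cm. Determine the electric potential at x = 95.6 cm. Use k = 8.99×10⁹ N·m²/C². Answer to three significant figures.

Electric potential is a scalar, so the contributions from each charge add algebraically: V = Σ kqᵢ/rᵢ.
Distances from the field point to each charge: r₁ = 0.743 m, r₂ = 0.283 m.
V = k[(2.22×10⁻⁹)/(0.743) + (-2.31×10⁻⁹)/(0.283)] = -46.5 V.

-46.5 V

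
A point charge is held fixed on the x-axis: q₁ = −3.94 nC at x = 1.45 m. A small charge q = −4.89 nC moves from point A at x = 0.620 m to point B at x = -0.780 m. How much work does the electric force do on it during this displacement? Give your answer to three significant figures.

The work done by the electric force is W_field = −ΔU = −q(V_B − V_A) = q(V_A − V_B).
At A: distance to the source charge is 0.830 m; V_A = kq₁/r = -42.7 V.
At B: distance to the source charge is 2.23 m; V_B = kq₁/r = -15.9 V.
ΔV = V_B − V_A = 26.8 V.
W_field = −qΔV = −(-4.89×10⁻⁹ C)(26.8 V) = 1.31×10⁻⁷ J.

1.31×10⁻⁷ J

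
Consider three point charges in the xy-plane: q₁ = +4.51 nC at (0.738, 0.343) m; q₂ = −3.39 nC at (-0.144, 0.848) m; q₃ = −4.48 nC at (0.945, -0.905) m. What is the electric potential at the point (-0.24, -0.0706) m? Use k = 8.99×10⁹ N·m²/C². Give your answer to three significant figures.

The total potential is the scalar sum of each charge's contribution, V = Σ kqᵢ/rᵢ.
Distances from the field point to each charge: r₁ = 1.06 m, r₂ = 0.924 m, r₃ = 1.45 m.
V = k[(4.51×10⁻⁹)/(1.06) + (-3.39×10⁻⁹)/(0.924) + (-4.48×10⁻⁹)/(1.45)] = -22.6 V.

-22.6 V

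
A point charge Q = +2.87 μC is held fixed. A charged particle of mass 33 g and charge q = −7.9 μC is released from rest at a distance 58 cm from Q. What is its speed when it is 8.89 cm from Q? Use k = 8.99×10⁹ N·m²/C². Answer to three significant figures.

Only the electrostatic force acts, so mechanical energy is conserved: ½mv² = U₁ − U₂ = kQq(1/r₁ − 1/r₂).
U₁ − U₂ = (8.99×10⁹ N·m²/C²)(2.87×10⁻⁶ C)(-7.90×10⁻⁶ C)(1/0.580 − 1/0.0889) = 1.94 J.
v = √(2·1.94/0.0330) = 10.8 m/s.

10.8 m/s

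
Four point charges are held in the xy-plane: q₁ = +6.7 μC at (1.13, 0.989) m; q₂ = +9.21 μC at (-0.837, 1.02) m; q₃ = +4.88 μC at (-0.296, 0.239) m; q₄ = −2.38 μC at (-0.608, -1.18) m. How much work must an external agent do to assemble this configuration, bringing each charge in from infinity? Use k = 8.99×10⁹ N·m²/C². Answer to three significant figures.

0.677 J

The work to assemble the configuration equals its total potential energy, U = Σ kqᵢqⱼ/rᵢⱼ over all pairs.
Pair separations: r₁₂ = 1.97 m, r₁₃ = 1.61 m, r₁₄ = 2.78 m, r₂₃ = 0.950 m, r₂₄ = 2.21 m, r₃₄ = 1.45 m.
Summing all 6 pair terms gives U = 0.677 J.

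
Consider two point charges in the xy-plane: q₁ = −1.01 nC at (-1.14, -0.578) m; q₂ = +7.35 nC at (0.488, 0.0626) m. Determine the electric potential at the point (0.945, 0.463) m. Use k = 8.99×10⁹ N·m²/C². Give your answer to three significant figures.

105 V

Electric potential is a scalar, so the contributions from each charge add algebraically: V = Σ kqᵢ/rᵢ.
Distances from the field point to each charge: r₁ = 2.33 m, r₂ = 0.608 m.
V = k[(-1.01×10⁻⁹)/(2.33) + (7.35×10⁻⁹)/(0.608)] = 105 V.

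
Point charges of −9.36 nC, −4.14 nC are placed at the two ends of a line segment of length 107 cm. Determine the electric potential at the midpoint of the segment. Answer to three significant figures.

-227 V

Electric potential is a scalar, so the contributions from each charge add algebraically: V = Σ kqᵢ/rᵢ.
Each charge is 0.535 m from the midpoint.
V = k[(-9.36×10⁻⁹)/(0.535) + (-4.14×10⁻⁹)/(0.535)] = -227 V.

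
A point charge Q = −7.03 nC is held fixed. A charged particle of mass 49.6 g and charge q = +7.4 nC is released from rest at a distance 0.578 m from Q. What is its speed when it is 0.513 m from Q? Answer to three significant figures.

Only the electrostatic force acts, so mechanical energy is conserved: ½mv² = U₁ − U₂ = kQq(1/r₁ − 1/r₂).
U₁ − U₂ = (8.99×10⁹ N·m²/C²)(-7.03×10⁻⁹ C)(7.40×10⁻⁹ C)(1/0.578 − 1/0.513) = 1.03×10⁻⁷ J.
v = √(2·1.03×10⁻⁷/0.0496) = 2.03×10⁻³ m/s.

2.03×10⁻³ m/s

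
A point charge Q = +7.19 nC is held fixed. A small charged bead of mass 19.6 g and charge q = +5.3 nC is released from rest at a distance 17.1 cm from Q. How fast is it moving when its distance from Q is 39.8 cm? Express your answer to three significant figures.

Only the electrostatic force acts, so mechanical energy is conserved: ½mv² = U₁ − U₂ = kQq(1/r₁ − 1/r₂).
U₁ − U₂ = (8.99×10⁹ N·m²/C²)(7.19×10⁻⁹ C)(5.30×10⁻⁹ C)(1/0.171 − 1/0.398) = 1.14×10⁻⁶ J.
v = √(2·1.14×10⁻⁶/0.0196) = 0.0108 m/s.

0.0108 m/s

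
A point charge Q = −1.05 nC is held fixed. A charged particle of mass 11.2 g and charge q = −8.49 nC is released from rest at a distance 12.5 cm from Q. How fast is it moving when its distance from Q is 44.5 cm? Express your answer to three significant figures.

Only the electrostatic force acts, so mechanical energy is conserved: ½mv² = U₁ − U₂ = kQq(1/r₁ − 1/r₂).
U₁ − U₂ = (8.99×10⁹ N·m²/C²)(-1.05×10⁻⁹ C)(-8.49×10⁻⁹ C)(1/0.125 − 1/0.445) = 4.61×10⁻⁷ J.
v = √(2·4.61×10⁻⁷/0.0112) = 9.07×10⁻³ m/s.

9.07×10⁻³ m/s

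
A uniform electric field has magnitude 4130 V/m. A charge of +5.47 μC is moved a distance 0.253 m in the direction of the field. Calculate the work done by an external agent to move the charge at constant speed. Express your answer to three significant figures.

-5.72×10⁻³ J

The potential change for a displacement 0.253 m in the direction of the field is ΔV = −Ed = -1040 V.
W_ext = qΔV = -5.72×10⁻³ J.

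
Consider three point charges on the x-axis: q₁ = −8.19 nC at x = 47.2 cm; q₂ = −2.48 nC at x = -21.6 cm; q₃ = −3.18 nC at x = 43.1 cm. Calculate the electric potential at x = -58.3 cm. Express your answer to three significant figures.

-159 V

Electric potential is a scalar, so the contributions from each charge add algebraically: V = Σ kqᵢ/rᵢ.
Distances from the field point to each charge: r₁ = 1.05 m, r₂ = 0.367 m, r₃ = 1.01 m.
V = k[(-8.19×10⁻⁹)/(1.05) + (-2.48×10⁻⁹)/(0.367) + (-3.18×10⁻⁹)/(1.01)] = -159 V.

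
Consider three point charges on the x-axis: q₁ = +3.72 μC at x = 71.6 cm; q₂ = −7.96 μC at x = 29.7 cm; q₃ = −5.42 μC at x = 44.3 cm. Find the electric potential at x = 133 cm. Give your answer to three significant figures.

The total potential is the scalar sum of each charge's contribution, V = Σ kqᵢ/rᵢ.
Distances from the field point to each charge: r₁ = 0.614 m, r₂ = 1.03 m, r₃ = 0.887 m.
V = k[(3.72×10⁻⁶)/(0.614) + (-7.96×10⁻⁶)/(1.03) + (-5.42×10⁻⁶)/(0.887)] = -6.97×10⁴ V.

-6.97×10⁴ V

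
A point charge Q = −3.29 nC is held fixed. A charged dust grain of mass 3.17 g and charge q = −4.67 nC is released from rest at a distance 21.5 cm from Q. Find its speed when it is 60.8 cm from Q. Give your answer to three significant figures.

0.0162 m/s

Only the electrostatic force acts, so mechanical energy is conserved: ½mv² = U₁ − U₂ = kQq(1/r₁ − 1/r₂).
U₁ − U₂ = (8.99×10⁹ N·m²/C²)(-3.29×10⁻⁹ C)(-4.67×10⁻⁹ C)(1/0.215 − 1/0.608) = 4.15×10⁻⁷ J.
v = √(2·4.15×10⁻⁷/3.17×10⁻³) = 0.0162 m/s.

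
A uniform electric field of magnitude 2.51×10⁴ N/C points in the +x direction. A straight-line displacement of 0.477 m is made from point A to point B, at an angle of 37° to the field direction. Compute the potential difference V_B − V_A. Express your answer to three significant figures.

Only the component of displacement along E changes the potential: ΔV = −E·d·cosθ.
ΔV = −(2.51×10⁴ V/m)(0.477 m)cos37° = -9560 V.

-9560 V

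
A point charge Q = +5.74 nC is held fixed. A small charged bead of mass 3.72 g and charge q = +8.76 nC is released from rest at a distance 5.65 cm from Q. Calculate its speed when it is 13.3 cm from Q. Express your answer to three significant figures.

0.0497 m/s

Only the electrostatic force acts, so mechanical energy is conserved: ½mv² = U₁ − U₂ = kQq(1/r₁ − 1/r₂).
U₁ − U₂ = (8.99×10⁹ N·m²/C²)(5.74×10⁻⁹ C)(8.76×10⁻⁹ C)(1/0.0565 − 1/0.133) = 4.60×10⁻⁶ J.
v = √(2·4.60×10⁻⁶/3.72×10⁻³) = 0.0497 m/s.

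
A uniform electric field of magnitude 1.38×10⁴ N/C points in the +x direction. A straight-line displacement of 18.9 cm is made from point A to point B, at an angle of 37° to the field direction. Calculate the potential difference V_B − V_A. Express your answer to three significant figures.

-2080 V

Only the component of displacement along E changes the potential: ΔV = −E·d·cosθ.
ΔV = −(1.38×10⁴ V/m)(0.189 m)cos37° = -2080 V.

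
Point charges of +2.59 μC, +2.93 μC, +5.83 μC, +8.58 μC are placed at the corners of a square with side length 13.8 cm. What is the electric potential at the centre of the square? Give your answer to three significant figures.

Electric potential is a scalar, so the contributions from each charge add algebraically: V = Σ kqᵢ/rᵢ.
The distance from each corner to the centre is a√2/2 = 0.0976 m.
V = k[(2.59×10⁻⁶)/(0.0976) + (2.93×10⁻⁶)/(0.0976) + (5.83×10⁻⁶)/(0.0976) + (8.58×10⁻⁶)/(0.0976)] = 1.84×10⁶ V.

1.84×10⁶ V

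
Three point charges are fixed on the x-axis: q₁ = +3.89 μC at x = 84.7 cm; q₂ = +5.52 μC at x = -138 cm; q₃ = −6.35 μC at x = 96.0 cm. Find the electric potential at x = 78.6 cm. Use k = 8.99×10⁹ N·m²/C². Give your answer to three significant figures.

2.68×10⁵ V

The total potential is the scalar sum of each charge's contribution, V = Σ kqᵢ/rᵢ.
Distances from the field point to each charge: r₁ = 0.0610 m, r₂ = 2.17 m, r₃ = 0.174 m.
V = k[(3.89×10⁻⁶)/(0.0610) + (5.52×10⁻⁶)/(2.17) + (-6.35×10⁻⁶)/(0.174)] = 2.68×10⁵ V.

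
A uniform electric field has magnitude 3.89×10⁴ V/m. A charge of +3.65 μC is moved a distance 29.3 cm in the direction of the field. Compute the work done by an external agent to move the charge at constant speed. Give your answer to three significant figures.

The potential change for a displacement 29.3 cm in the direction of the field is ΔV = −Ed = -1.14×10⁴ V.
W_ext = qΔV = -0.0416 J.

-0.0416 J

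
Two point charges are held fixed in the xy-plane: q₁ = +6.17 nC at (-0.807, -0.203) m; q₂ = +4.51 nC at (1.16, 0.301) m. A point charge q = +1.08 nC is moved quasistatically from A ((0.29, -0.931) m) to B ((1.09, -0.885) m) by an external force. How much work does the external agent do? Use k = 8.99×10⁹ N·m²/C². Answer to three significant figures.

For quasistatic motion the external work equals the change in potential energy: W_ext = qΔV = q(V_B − V_A).
At A: distances to the source charges are 1.32 m, 1.51 m; V_A = Σ kqᵢ/rᵢ = 69.0 V.
At B: distances to the source charges are 2.02 m, 1.19 m; V_B = Σ kqᵢ/rᵢ = 61.6 V.
ΔV = V_B − V_A = -7.37 V.
W_ext = qΔV = (1.08×10⁻⁹ C)(-7.37 V) = -7.96×10⁻⁹ J.

-7.96×10⁻⁹ J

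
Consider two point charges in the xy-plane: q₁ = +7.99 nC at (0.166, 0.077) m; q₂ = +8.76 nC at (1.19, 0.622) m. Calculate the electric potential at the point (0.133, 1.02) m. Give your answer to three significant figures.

The total potential is the scalar sum of each charge's contribution, V = Σ kqᵢ/rᵢ.
Distances from the field point to each charge: r₁ = 0.944 m, r₂ = 1.13 m.
V = k[(7.99×10⁻⁹)/(0.944) + (8.76×10⁻⁹)/(1.13)] = 146 V.

146 V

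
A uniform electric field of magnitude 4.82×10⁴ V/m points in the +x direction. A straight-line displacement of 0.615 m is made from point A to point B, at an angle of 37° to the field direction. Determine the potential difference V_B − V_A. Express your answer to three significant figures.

Only the component of displacement along E changes the potential: ΔV = −E·d·cosθ.
ΔV = −(4.82×10⁴ V/m)(0.615 m)cos37° = -2.37×10⁴ V.

-2.37×10⁴ V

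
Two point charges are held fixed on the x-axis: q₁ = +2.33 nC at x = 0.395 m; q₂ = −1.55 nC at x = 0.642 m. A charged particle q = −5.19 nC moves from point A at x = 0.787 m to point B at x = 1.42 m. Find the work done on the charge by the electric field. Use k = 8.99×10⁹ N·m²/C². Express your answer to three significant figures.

The work done by the electric force is W_field = −ΔU = −q(V_B − V_A) = q(V_A − V_B).
At A: distances to the source charges are 0.392 m, 0.145 m; V_A = Σ kqᵢ/rᵢ = -42.7 V.
At B: distances to the source charges are 1.02 m, 0.778 m; V_B = Σ kqᵢ/rᵢ = 2.53 V.
ΔV = V_B − V_A = 45.2 V.
W_field = −qΔV = −(-5.19×10⁻⁹ C)(45.2 V) = 2.35×10⁻⁷ J.

2.35×10⁻⁷ J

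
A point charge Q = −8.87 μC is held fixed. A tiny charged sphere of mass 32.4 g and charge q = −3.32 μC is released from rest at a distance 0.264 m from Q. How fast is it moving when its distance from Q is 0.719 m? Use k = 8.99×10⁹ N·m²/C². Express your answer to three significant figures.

Only the electrostatic force acts, so mechanical energy is conserved: ½mv² = U₁ − U₂ = kQq(1/r₁ − 1/r₂).
U₁ − U₂ = (8.99×10⁹ N·m²/C²)(-8.87×10⁻⁶ C)(-3.32×10⁻⁶ C)(1/0.264 − 1/0.719) = 0.635 J.
v = √(2·0.635/0.0324) = 6.26 m/s.

6.26 m/s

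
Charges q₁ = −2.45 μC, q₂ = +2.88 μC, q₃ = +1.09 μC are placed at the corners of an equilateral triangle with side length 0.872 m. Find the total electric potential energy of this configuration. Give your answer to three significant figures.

The work to assemble the configuration equals its total potential energy, U = Σ kqᵢqⱼ/rᵢⱼ over all pairs.
All three pair separations equal the side length, 0.872 m.
U = (-0.0727) + (-0.0275) + (0.0324) = -0.0679 J.

-0.0679 J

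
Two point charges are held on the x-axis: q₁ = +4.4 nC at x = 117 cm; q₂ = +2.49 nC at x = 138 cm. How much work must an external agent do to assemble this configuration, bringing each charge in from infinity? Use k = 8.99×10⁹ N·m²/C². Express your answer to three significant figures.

4.69×10⁻⁷ J

The assembly work is the sum of pairwise potential energies, U = Σ_{i<j} kqᵢqⱼ/rᵢⱼ.
Pair separations: r₁₂ = 0.210 m.
U = (4.69×10⁻⁷) = 4.69×10⁻⁷ J.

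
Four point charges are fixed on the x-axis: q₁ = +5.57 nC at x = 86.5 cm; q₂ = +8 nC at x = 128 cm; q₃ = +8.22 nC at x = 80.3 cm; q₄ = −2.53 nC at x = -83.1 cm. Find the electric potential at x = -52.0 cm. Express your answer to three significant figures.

Electric potential is a scalar, so the contributions from each charge add algebraically: V = Σ kqᵢ/rᵢ.
Distances from the field point to each charge: r₁ = 1.39 m, r₂ = 1.80 m, r₃ = 1.32 m, r₄ = 0.311 m.
V = k[(5.57×10⁻⁹)/(1.39) + (8.00×10⁻⁹)/(1.80) + (8.22×10⁻⁹)/(1.32) + (-2.53×10⁻⁹)/(0.311)] = 58.8 V.

58.8 V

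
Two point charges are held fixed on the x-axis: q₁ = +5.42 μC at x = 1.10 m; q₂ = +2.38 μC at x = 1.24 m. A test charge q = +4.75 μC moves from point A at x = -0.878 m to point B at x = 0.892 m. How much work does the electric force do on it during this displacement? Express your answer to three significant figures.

The work done by the electric force is W_field = −ΔU = −q(V_B − V_A) = q(V_A − V_B).
At A: distances to the source charges are 1.98 m, 2.12 m; V_A = Σ kqᵢ/rᵢ = 3.47×10⁴ V.
At B: distances to the source charges are 0.208 m, 0.348 m; V_B = Σ kqᵢ/rᵢ = 2.96×10⁵ V.
ΔV = V_B − V_A = 2.61×10⁵ V.
W_field = −qΔV = −(4.75×10⁻⁶ C)(2.61×10⁵ V) = -1.24 J.

-1.24 J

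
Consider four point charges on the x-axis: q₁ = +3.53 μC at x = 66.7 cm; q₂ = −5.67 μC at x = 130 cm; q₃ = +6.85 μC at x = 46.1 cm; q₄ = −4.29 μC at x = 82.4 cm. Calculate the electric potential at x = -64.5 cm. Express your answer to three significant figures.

2.74×10⁴ V

Electric potential is a scalar, so the contributions from each charge add algebraically: V = Σ kqᵢ/rᵢ.
Distances from the field point to each charge: r₁ = 1.31 m, r₂ = 1.95 m, r₃ = 1.11 m, r₄ = 1.47 m.
V = k[(3.53×10⁻⁶)/(1.31) + (-5.67×10⁻⁶)/(1.95) + (6.85×10⁻⁶)/(1.11) + (-4.29×10⁻⁶)/(1.47)] = 2.74×10⁴ V.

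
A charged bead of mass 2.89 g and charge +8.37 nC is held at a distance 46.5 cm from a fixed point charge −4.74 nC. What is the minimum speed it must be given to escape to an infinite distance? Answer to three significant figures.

0.0230 m/s

To just escape, total mechanical energy must reach zero at infinity: ½mv²_min + U = 0, so ½mv²_min = −U = |kQq|/r.
|U| = |kQq|/r = (8.99×10⁹ N·m²/C²)(4.74×10⁻⁹)(8.37×10⁻⁹)/(0.465) = 7.67×10⁻⁷ J.
v_min = √(2|U|/m) = √(2·7.67×10⁻⁷/2.89×10⁻³) = 0.0230 m/s.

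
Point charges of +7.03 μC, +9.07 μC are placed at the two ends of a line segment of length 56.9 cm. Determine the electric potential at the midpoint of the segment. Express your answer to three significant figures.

The total potential is the scalar sum of each charge's contribution, V = Σ kqᵢ/rᵢ.
Each charge is 0.284 m from the midpoint.
V = k[(7.03×10⁻⁶)/(0.284) + (9.07×10⁻⁶)/(0.284)] = 5.09×10⁵ V.

5.09×10⁵ V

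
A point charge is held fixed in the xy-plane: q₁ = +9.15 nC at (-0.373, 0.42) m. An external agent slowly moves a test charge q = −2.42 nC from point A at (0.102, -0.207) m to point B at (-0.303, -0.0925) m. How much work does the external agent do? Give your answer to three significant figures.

For quasistatic motion the external work equals the change in potential energy: W_ext = qΔV = q(V_B − V_A).
At A: distance to the source charge is 0.787 m; V_A = kq₁/r = 105 V.
At B: distance to the source charge is 0.517 m; V_B = kq₁/r = 159 V.
ΔV = V_B − V_A = 54.5 V.
W_ext = qΔV = (-2.42×10⁻⁹ C)(54.5 V) = -1.32×10⁻⁷ J.

-1.32×10⁻⁷ J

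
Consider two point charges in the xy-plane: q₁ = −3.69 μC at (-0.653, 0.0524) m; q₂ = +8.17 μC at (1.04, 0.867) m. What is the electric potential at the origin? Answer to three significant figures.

The total potential is the scalar sum of each charge's contribution, V = Σ kqᵢ/rᵢ.
Distances from the field point to each charge: r₁ = 0.655 m, r₂ = 1.35 m.
V = k[(-3.69×10⁻⁶)/(0.655) + (8.17×10⁻⁶)/(1.35)] = 3610 V.

3610 V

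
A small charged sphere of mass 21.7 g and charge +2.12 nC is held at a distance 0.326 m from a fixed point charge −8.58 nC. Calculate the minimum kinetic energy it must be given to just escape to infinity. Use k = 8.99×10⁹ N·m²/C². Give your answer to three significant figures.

5.02×10⁻⁷ J

To just escape, total mechanical energy must reach zero at infinity: ½mv²_min + U = 0, so ½mv²_min = −U = |kQq|/r.
|U| = |kQq|/r = (8.99×10⁹ N·m²/C²)(8.58×10⁻⁹)(2.12×10⁻⁹)/(0.326) = 5.02×10⁻⁷ J.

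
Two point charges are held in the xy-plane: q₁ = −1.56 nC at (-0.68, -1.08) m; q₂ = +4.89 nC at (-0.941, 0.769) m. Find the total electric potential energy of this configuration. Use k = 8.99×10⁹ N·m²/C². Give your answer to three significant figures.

-3.67×10⁻⁸ J

The assembly work is the sum of pairwise potential energies, U = Σ_{i<j} kqᵢqⱼ/rᵢⱼ.
Pair separations: r₁₂ = 1.87 m.
U = (-3.67×10⁻⁸) = -3.67×10⁻⁸ J.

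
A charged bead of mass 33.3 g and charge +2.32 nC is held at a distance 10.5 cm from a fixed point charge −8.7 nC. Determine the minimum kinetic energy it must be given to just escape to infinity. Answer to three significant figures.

To just escape, total mechanical energy must reach zero at infinity: ½mv²_min + U = 0, so ½mv²_min = −U = |kQq|/r.
|U| = |kQq|/r = (8.99×10⁹ N·m²/C²)(8.70×10⁻⁹)(2.32×10⁻⁹)/(0.105) = 1.73×10⁻⁶ J.

1.73×10⁻⁶ J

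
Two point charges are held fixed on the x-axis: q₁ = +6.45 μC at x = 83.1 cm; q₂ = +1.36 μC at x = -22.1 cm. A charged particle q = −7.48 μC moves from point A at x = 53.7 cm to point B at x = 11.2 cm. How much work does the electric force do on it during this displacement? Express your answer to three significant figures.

-0.718 J

The work done by the electric force is W_field = −ΔU = −q(V_B − V_A) = q(V_A − V_B).
At A: distances to the source charges are 0.294 m, 0.758 m; V_A = Σ kqᵢ/rᵢ = 2.13×10⁵ V.
At B: distances to the source charges are 0.719 m, 0.333 m; V_B = Σ kqᵢ/rᵢ = 1.17×10⁵ V.
ΔV = V_B − V_A = -9.60×10⁴ V.
W_field = −qΔV = −(-7.48×10⁻⁶ C)(-9.60×10⁴ V) = -0.718 J.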